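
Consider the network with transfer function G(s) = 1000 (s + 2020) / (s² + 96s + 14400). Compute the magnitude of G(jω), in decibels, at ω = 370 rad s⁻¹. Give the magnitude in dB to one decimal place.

24.1 dB

|j370 + 2020| = √(370² + 2020²) = 2054
|(j370)² + 96(j370) + 14400| = |-1.225e+05 + j35520| = 1.275e+05
|G(j370)| = 1000 × 2054 / 1.275e+05 = 16.101
20 log₁₀(16.101) = 24.14 dB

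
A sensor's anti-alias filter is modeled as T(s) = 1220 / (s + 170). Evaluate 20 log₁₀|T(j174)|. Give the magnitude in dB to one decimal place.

|j174 + 170| = √(174² + 170²) = 243.3
|T(j174)| = 1220 / 243.3 = 5.0152
20 log₁₀(5.0152) = 14.01 dB

14.0 dB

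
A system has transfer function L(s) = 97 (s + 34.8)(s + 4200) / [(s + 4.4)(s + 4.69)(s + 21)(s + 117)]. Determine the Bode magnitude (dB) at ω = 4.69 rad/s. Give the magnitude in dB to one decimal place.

|j4.69 + 34.8| = √(4.69² + 34.8²) = 35.11
|j4.69 + 4200| = √(4.69² + 4200²) = 4200
|j4.69 + 4.4| = √(4.69² + 4.4²) = 6.431
|j4.69 + 4.69| = √(4.69² + 4.69²) = 6.633
|j4.69 + 21| = √(4.69² + 21²) = 21.52
|j4.69 + 117| = √(4.69² + 117²) = 117.1
|L(j4.69)| = 97 × 35.11 × 4200 / (6.431 × 6.633 × 21.52 × 117.1) = 133.12
20 log₁₀(133.12) = 42.48 dB

42.5 dB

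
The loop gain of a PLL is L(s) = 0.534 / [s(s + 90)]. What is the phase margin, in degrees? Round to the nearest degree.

90 deg

Gain crossover: |L(jω)| = 1 at ω ≈ 0.00593 rad s⁻¹.
∠L(j0.00593) = −90° − arctan(0.00593/90) ≈ -90.00°
PM = 180° + (-90.00°) = 90.00°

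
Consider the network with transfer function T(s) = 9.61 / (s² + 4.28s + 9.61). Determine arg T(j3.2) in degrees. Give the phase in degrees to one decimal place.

∠[(j3.2)² + 4.28(j3.2) + 9.61] = ∠[-0.63 + j13.696] = 92.63°
∠T(j3.2) = −92.63° = -92.63°

-92.6 deg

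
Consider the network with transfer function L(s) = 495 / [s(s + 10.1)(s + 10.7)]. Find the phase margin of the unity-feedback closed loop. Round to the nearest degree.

48°

Gain crossover: |L(jω)| = 1 at ω ≈ 3.99 rad/s.
∠L(j3.99) = −90° − arctan(3.99/10.1) − arctan(3.99/10.7) ≈ -132.02°
PM = 180° + (-132.02°) = 47.98°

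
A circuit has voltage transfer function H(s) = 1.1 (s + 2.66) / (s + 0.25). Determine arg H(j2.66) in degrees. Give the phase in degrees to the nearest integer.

-40°

∠(j2.66 + 2.66) = arctan(2.66/2.66) = 45.00°
∠(j2.66 + 0.25) = arctan(2.66/0.25) = 84.63°
∠H(j2.66) = 45.00° − 84.63° = -39.63°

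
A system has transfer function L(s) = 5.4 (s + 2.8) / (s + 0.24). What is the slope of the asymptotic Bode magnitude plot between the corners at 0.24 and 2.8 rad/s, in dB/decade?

In this band the factors already past their corner are: pole at 0.24; net slope = -20 dB/decade.

-20 dB/decade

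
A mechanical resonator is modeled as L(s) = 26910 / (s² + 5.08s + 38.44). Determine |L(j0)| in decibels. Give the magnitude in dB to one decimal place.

L(0) = 26910 / 38.44 = 700.05
20 log₁₀(700.05) = 56.90 dB

56.9 dB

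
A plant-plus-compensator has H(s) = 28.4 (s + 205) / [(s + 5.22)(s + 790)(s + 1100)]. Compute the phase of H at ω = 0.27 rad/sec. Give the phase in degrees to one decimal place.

∠(j0.27 + 205) = arctan(0.27/205) = 0.08°
∠(j0.27 + 5.22) = arctan(0.27/5.22) = 2.96°
∠(j0.27 + 790) = arctan(0.27/790) = 0.02°
∠(j0.27 + 1100) = arctan(0.27/1100) = 0.01°
∠H(j0.27) = 0.08° − (2.96° + 0.02° + 0.01°) = -2.92°

-2.9°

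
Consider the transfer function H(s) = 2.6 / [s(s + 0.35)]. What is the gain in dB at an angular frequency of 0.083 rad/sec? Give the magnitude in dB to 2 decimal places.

38.80 dB

|j0.083 + 0.35| = √(0.083² + 0.35²) = 0.3597
|j0.083| = 0.083
|H(j0.083)| = 2.6 / (0.3597 × 0.083) = 87.086
20 log₁₀(87.086) = 38.799 dB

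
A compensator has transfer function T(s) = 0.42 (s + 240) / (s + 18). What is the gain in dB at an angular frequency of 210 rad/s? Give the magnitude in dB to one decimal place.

|j210 + 240| = √(210² + 240²) = 318.9
|j210 + 18| = √(210² + 18²) = 210.8
|T(j210)| = 0.42 × 318.9 / 210.8 = 0.63548
20 log₁₀(0.63548) = -3.94 dB

-3.9 dB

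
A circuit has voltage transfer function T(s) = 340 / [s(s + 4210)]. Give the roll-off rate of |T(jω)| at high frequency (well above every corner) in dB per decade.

-40 dB/decade

With 0 zeros and 2 poles, the high-frequency asymptotic slope is 20 × (0 − 2) = -40 dB/decade.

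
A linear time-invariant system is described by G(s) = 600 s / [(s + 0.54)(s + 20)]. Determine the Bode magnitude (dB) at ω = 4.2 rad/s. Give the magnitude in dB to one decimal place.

|j4.2| = 4.2
|j4.2 + 0.54| = √(4.2² + 0.54²) = 4.235
|j4.2 + 20| = √(4.2² + 20²) = 20.44
|G(j4.2)| = 600 × 4.2 / (4.235 × 20.44) = 29.12
20 log₁₀(29.12) = 29.28 dB

29.3 dB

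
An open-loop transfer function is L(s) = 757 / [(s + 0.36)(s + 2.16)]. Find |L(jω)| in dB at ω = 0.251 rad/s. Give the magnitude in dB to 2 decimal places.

|j0.251 + 0.36| = √(0.251² + 0.36²) = 0.4389
|j0.251 + 2.16| = √(0.251² + 2.16²) = 2.175
|L(j0.251)| = 757 / (0.4389 × 2.175) = 793.23
20 log₁₀(793.23) = 57.988 dB

57.99 dB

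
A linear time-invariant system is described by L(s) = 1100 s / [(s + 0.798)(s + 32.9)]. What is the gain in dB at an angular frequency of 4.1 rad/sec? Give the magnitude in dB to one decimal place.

30.3 dB

|j4.1| = 4.1
|j4.1 + 0.798| = √(4.1² + 0.798²) = 4.177
|j4.1 + 32.9| = √(4.1² + 32.9²) = 33.15
|L(j4.1)| = 1100 × 4.1 / (4.177 × 33.15) = 32.567
20 log₁₀(32.567) = 30.26 dB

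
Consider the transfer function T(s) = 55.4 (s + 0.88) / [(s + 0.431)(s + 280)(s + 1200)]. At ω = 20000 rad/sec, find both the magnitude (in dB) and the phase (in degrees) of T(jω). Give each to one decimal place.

|T| = -137.2 dB, ∠T = -175.8°

|j20000 + 0.88| = √(20000² + 0.88²) = 2e+04
|j20000 + 0.431| = √(20000² + 0.431²) = 2e+04
|j20000 + 280| = √(20000² + 280²) = 2e+04
|j20000 + 1200| = √(20000² + 1200²) = 2.004e+04
|T(j20000)| = 55.4 × 2e+04 / (2e+04 × 2e+04 × 2.004e+04) = 1.3824e-07
20 log₁₀(1.3824e-07) = -137.19 dB
∠(j20000 + 0.88) = arctan(20000/0.88) = 90.00°
∠(j20000 + 0.431) = arctan(20000/0.431) = 90.00°
∠(j20000 + 280) = arctan(20000/280) = 89.20°
∠(j20000 + 1200) = arctan(20000/1200) = 86.57°
∠T(j20000) = 90.00° − (90.00° + 89.20° + 86.57°) = -175.77°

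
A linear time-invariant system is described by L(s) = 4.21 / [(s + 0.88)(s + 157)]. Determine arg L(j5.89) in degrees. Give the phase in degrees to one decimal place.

-83.7 deg

∠(j5.89 + 0.88) = arctan(5.89/0.88) = 81.50°
∠(j5.89 + 157) = arctan(5.89/157) = 2.15°
∠L(j5.89) = − (81.50° + 2.15°) = -83.65°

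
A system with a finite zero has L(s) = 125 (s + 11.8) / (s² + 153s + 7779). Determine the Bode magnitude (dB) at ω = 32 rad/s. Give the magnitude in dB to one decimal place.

|j32 + 11.8| = √(32² + 11.8²) = 34.11
|(j32)² + 153(j32) + 7779| = |6755 + j4896| = 8343
|L(j32)| = 125 × 34.11 / 8343 = 0.51102
20 log₁₀(0.51102) = -5.83 dB

-5.8 dB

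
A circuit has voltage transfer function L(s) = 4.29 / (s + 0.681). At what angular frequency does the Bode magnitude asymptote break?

0.681 rad/sec

The single real pole at s = −0.681 gives a corner at ω = 0.681 rad/sec.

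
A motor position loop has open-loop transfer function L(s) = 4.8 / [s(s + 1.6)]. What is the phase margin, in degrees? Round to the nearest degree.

40°

Gain crossover: |L(jω)| = 1 at ω ≈ 1.92 rad/sec.
∠L(j1.92) = −90° − arctan(1.92/1.6) ≈ -140.20°
PM = 180° + (-140.20°) = 39.80°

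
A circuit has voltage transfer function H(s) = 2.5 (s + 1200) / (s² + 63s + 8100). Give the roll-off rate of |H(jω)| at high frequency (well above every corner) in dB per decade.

With 1 zero and 2 poles, the high-frequency asymptotic slope is 20 × (1 − 2) = -20 dB/decade.

-20 dB/decade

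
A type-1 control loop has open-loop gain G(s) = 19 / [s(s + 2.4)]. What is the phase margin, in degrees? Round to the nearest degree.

Gain crossover: |G(jω)| = 1 at ω ≈ 4.04 rad/sec.
∠G(j4.04) = −90° − arctan(4.04/2.4) ≈ -149.30°
PM = 180° + (-149.30°) = 30.70°

31°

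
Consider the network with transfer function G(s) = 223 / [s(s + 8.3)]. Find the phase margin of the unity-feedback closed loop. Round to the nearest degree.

31 deg

Gain crossover: |G(jω)| = 1 at ω ≈ 13.8 rad s⁻¹.
∠G(j13.8) = −90° − arctan(13.8/8.3) ≈ -149.03°
PM = 180° + (-149.03°) = 30.97°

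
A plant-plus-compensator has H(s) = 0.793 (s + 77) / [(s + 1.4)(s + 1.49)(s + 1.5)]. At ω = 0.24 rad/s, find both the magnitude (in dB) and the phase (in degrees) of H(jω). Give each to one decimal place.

|j0.24 + 77| = √(0.24² + 77²) = 77
|j0.24 + 1.4| = √(0.24² + 1.4²) = 1.42
|j0.24 + 1.49| = √(0.24² + 1.49²) = 1.509
|j0.24 + 1.5| = √(0.24² + 1.5²) = 1.519
|H(j0.24)| = 0.793 × 77 / (1.42 × 1.509 × 1.519) = 18.751
20 log₁₀(18.751) = 25.46 dB
∠(j0.24 + 77) = arctan(0.24/77) = 0.18°
∠(j0.24 + 1.4) = arctan(0.24/1.4) = 9.73°
∠(j0.24 + 1.49) = arctan(0.24/1.49) = 9.15°
∠(j0.24 + 1.5) = arctan(0.24/1.5) = 9.09°
∠H(j0.24) = 0.18° − (9.73° + 9.15° + 9.09°) = -27.79°

|H| = 25.5 dB, ∠H = -27.8 deg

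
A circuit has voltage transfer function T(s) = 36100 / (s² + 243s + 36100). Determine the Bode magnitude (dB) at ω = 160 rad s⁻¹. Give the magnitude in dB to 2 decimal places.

|(j160)² + 243(j160) + 36100| = |10500 + j38880| = 4.027e+04
|T(j160)| = 36100 / 4.027e+04 = 0.89638
20 log₁₀(0.89638) = -0.950 dB

-0.95 dB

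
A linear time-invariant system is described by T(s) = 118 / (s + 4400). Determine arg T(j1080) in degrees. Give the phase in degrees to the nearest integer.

-14°

∠(j1080 + 4400) = arctan(1080/4400) = 13.79°
∠T(j1080) = −13.79° = -13.79°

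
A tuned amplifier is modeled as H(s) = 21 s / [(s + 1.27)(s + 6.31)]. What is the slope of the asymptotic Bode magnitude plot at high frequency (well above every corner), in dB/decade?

-20 dB/decade

With 1 zero and 2 poles, the high-frequency asymptotic slope is 20 × (1 − 2) = -20 dB/decade.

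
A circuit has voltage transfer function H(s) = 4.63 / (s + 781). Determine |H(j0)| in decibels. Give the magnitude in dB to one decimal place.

-44.5 dB

H(0) = 4.63 / 781 = 0.0059283
20 log₁₀(0.0059283) = -44.54 dB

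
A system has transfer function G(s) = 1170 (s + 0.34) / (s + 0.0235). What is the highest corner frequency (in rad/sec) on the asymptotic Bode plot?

Break frequencies occur at each pole and zero magnitude: 0.0235 rad/sec, 0.34 rad/sec.
The highest is 0.34 rad/sec.

0.34 rad/sec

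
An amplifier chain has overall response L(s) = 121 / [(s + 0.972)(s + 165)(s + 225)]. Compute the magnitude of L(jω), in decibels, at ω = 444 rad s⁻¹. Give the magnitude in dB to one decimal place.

-118.7 dB

|j444 + 0.972| = √(444² + 0.972²) = 444
|j444 + 165| = √(444² + 165²) = 473.7
|j444 + 225| = √(444² + 225²) = 497.8
|L(j444)| = 121 / (444 × 473.7 × 497.8) = 1.1559e-06
20 log₁₀(1.1559e-06) = -118.74 dB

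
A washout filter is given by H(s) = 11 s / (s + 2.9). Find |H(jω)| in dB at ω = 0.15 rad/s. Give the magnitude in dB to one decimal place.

-4.9 dB

|j0.15| = 0.15
|j0.15 + 2.9| = √(0.15² + 2.9²) = 2.904
|H(j0.15)| = 11 × 0.15 / 2.904 = 0.56821
20 log₁₀(0.56821) = -4.91 dB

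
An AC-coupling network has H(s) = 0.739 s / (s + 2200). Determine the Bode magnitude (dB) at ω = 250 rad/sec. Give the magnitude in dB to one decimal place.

|j250| = 250
|j250 + 2200| = √(250² + 2200²) = 2214
|H(j250)| = 0.739 × 250 / 2214 = 0.08344
20 log₁₀(0.08344) = -21.57 dB

-21.6 dB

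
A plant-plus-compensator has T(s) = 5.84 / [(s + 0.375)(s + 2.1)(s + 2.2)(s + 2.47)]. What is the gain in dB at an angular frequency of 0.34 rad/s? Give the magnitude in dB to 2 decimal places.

|j0.34 + 0.375| = √(0.34² + 0.375²) = 0.5062
|j0.34 + 2.1| = √(0.34² + 2.1²) = 2.127
|j0.34 + 2.2| = √(0.34² + 2.2²) = 2.226
|j0.34 + 2.47| = √(0.34² + 2.47²) = 2.493
|T(j0.34)| = 5.84 / (0.5062 × 2.127 × 2.226 × 2.493) = 0.97711
20 log₁₀(0.97711) = -0.201 dB

-0.20 dB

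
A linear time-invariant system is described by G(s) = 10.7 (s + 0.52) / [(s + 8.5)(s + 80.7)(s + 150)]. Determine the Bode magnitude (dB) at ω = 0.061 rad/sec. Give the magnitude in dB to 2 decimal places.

|j0.061 + 0.52| = √(0.061² + 0.52²) = 0.5236
|j0.061 + 8.5| = √(0.061² + 8.5²) = 8.5
|j0.061 + 80.7| = √(0.061² + 80.7²) = 80.7
|j0.061 + 150| = √(0.061² + 150²) = 150
|G(j0.061)| = 10.7 × 0.5236 / (8.5 × 80.7 × 150) = 5.4445e-05
20 log₁₀(5.4445e-05) = -85.281 dB

-85.28 dB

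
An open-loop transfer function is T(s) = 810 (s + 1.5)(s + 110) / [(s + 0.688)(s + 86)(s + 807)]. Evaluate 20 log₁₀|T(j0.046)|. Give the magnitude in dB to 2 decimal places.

|j0.046 + 1.5| = √(0.046² + 1.5²) = 1.501
|j0.046 + 110| = √(0.046² + 110²) = 110
|j0.046 + 0.688| = √(0.046² + 0.688²) = 0.6895
|j0.046 + 86| = √(0.046² + 86²) = 86
|j0.046 + 807| = √(0.046² + 807²) = 807
|T(j0.046)| = 810 × 1.501 × 110 / (0.6895 × 86 × 807) = 2.7941
20 log₁₀(2.7941) = 8.925 dB

8.92 dB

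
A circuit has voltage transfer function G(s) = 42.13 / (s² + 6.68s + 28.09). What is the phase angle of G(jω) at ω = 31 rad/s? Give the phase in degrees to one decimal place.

∠[(j31)² + 6.68(j31) + 28.09] = ∠[-932.91 + j207.08] = 167.48°
∠G(j31) = −167.48° = -167.48°

-167.5°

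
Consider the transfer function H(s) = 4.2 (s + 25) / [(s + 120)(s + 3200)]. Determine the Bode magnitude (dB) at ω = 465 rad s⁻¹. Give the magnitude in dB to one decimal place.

|j465 + 25| = √(465² + 25²) = 465.7
|j465 + 120| = √(465² + 120²) = 480.2
|j465 + 3200| = √(465² + 3200²) = 3234
|H(j465)| = 4.2 × 465.7 / (480.2 × 3234) = 0.0012595
20 log₁₀(0.0012595) = -58.00 dB

-58.0 dB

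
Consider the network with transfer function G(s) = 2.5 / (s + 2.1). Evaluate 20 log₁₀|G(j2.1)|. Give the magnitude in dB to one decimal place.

-1.5 dB

|j2.1 + 2.1| = √(2.1² + 2.1²) = 2.97
|G(j2.1)| = 2.5 / 2.97 = 0.84179
20 log₁₀(0.84179) = -1.50 dB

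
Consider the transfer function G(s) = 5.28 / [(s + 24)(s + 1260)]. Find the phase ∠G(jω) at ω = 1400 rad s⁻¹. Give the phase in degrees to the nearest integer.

∠(j1400 + 24) = arctan(1400/24) = 89.02°
∠(j1400 + 1260) = arctan(1400/1260) = 48.01°
∠G(j1400) = − (89.02° + 48.01°) = -137.03°

-137°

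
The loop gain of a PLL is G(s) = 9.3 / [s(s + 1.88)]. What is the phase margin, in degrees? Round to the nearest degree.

34°

Gain crossover: |G(jω)| = 1 at ω ≈ 2.77 rad/s.
∠G(j2.77) = −90° − arctan(2.77/1.88) ≈ -145.88°
PM = 180° + (-145.88°) = 34.12°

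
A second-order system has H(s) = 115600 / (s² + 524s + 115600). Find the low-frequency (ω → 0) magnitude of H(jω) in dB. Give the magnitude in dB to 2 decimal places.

0.00 dB

H(0) = 115600 / 115600 = 1
20 log₁₀(1) = 0.000 dB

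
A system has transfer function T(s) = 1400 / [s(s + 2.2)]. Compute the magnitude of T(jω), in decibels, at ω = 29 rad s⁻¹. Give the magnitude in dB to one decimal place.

|j29 + 2.2| = √(29² + 2.2²) = 29.08
|j29| = 29
|T(j29)| = 1400 / (29.08 × 29) = 1.6599
20 log₁₀(1.6599) = 4.40 dB

4.4 dB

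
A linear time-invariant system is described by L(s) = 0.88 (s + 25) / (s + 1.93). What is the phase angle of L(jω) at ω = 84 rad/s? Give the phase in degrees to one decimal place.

-15.3 deg

∠(j84 + 25) = arctan(84/25) = 73.43°
∠(j84 + 1.93) = arctan(84/1.93) = 88.68°
∠L(j84) = 73.43° − 88.68° = -15.26°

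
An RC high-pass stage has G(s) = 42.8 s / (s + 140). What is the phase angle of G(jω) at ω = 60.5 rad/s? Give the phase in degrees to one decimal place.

66.6 deg

∠(j60.5) = 90.00°
∠(j60.5 + 140) = arctan(60.5/140) = 23.37°
∠G(j60.5) = 90.00° − 23.37° = 66.63°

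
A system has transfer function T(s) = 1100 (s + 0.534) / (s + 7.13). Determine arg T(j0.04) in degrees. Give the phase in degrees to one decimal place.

4.0°

∠(j0.04 + 0.534) = arctan(0.04/0.534) = 4.28°
∠(j0.04 + 7.13) = arctan(0.04/7.13) = 0.32°
∠T(j0.04) = 4.28° − 0.32° = 3.96°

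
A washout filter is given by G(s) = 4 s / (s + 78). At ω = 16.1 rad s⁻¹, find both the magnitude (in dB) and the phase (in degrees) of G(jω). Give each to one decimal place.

|G| = -1.8 dB, ∠G = 78.3°

|j16.1| = 16.1
|j16.1 + 78| = √(16.1² + 78²) = 79.64
|G(j16.1)| = 4 × 16.1 / 79.64 = 0.8086
20 log₁₀(0.8086) = -1.85 dB
∠(j16.1) = 90.00°
∠(j16.1 + 78) = arctan(16.1/78) = 11.66°
∠G(j16.1) = 90.00° − 11.66° = 78.34°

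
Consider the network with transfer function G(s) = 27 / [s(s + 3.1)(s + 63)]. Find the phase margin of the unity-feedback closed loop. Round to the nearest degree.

87 deg

Gain crossover: |G(jω)| = 1 at ω ≈ 0.138 rad/s.
∠G(j0.138) = −90° − arctan(0.138/3.1) − arctan(0.138/63) ≈ -92.68°
PM = 180° + (-92.68°) = 87.32°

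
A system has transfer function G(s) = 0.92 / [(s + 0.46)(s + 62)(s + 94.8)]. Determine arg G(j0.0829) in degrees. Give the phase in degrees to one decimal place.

-10.3°

∠(j0.0829 + 0.46) = arctan(0.0829/0.46) = 10.22°
∠(j0.0829 + 62) = arctan(0.0829/62) = 0.08°
∠(j0.0829 + 94.8) = arctan(0.0829/94.8) = 0.05°
∠G(j0.0829) = − (10.22° + 0.08° + 0.05°) = -10.34°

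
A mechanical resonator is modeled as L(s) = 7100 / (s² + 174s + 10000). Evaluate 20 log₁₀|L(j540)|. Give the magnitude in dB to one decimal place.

-32.4 dB

|(j540)² + 174(j540) + 10000| = |-2.816e+05 + j93960| = 2.969e+05
|L(j540)| = 7100 / 2.969e+05 = 0.023917
20 log₁₀(0.023917) = -32.43 dB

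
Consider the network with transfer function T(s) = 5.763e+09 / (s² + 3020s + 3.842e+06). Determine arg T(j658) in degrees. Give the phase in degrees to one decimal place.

∠[(j658)² + 3020(j658) + 3.842e+06] = ∠[3.409e+06 + j1.9872e+06] = 30.24°
∠T(j658) = −30.24° = -30.24°

-30.2 deg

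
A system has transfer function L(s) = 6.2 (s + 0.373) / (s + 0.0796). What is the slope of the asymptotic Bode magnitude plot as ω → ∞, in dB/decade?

With 1 zero and 1 pole, the high-frequency asymptotic slope is 20 × (1 − 1) = 0 dB/decade.

0 dB/decade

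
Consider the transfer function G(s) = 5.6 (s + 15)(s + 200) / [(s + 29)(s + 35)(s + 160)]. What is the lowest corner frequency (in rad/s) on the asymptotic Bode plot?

Break frequencies occur at each pole and zero magnitude: 15 rad/s, 29 rad/s, 35 rad/s, 160 rad/s, 200 rad/s.
The lowest is 15 rad/s.

15 rad/s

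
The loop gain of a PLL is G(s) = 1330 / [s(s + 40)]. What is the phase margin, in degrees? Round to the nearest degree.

Gain crossover: |G(jω)| = 1 at ω ≈ 27.4 rad/s.
∠G(j27.4) = −90° − arctan(27.4/40) ≈ -124.43°
PM = 180° + (-124.43°) = 55.57°

56°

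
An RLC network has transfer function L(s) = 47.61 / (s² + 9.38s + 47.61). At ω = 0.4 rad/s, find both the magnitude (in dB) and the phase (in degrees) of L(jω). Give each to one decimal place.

|(j0.4)² + 9.38(j0.4) + 47.61| = |47.45 + j3.752| = 47.6
|L(j0.4)| = 47.61 / 47.6 = 1.0002
20 log₁₀(1.0002) = 0.00 dB
∠[(j0.4)² + 9.38(j0.4) + 47.61] = ∠[47.45 + j3.752] = 4.52°
∠L(j0.4) = −4.52° = -4.52°

|L| = 0.0 dB, ∠L = -4.5°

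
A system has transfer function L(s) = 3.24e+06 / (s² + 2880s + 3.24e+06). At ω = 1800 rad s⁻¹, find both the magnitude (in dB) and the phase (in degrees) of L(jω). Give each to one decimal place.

|(j1800)² + 2880(j1800) + 3.24e+06| = |0 + j5.184e+06| = 5.184e+06
|L(j1800)| = 3.24e+06 / 5.184e+06 = 0.625
20 log₁₀(0.625) = -4.08 dB
∠[(j1800)² + 2880(j1800) + 3.24e+06] = ∠[0 + j5.184e+06] = 90.00°
∠L(j1800) = −90.00° = -90.00°

|L| = -4.1 dB, ∠L = -90.0°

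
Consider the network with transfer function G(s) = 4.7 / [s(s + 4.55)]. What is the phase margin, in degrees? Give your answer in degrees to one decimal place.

Gain crossover: |G(jω)| = 1 at ω ≈ 1.01 rad/s.
∠G(j1.01) = −90° − arctan(1.01/4.55) ≈ -102.50°
PM = 180° + (-102.50°) = 77.50°

77.5°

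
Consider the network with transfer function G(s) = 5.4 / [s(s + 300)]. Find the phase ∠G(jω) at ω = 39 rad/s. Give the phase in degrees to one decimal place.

-97.4°

∠(j39 + 300) = arctan(39/300) = 7.41°
∠(j39) = 90.00°
∠G(j39) = − (7.41° + 90.00°) = -97.41°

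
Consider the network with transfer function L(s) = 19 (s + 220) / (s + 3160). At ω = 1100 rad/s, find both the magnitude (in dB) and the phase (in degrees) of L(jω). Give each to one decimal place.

|j1100 + 220| = √(1100² + 220²) = 1122
|j1100 + 3160| = √(1100² + 3160²) = 3346
|L(j1100)| = 19 × 1122 / 3346 = 6.37
20 log₁₀(6.37) = 16.08 dB
∠(j1100 + 220) = arctan(1100/220) = 78.69°
∠(j1100 + 3160) = arctan(1100/3160) = 19.19°
∠L(j1100) = 78.69° − 19.19° = 59.50°

|L| = 16.1 dB, ∠L = 59.5 deg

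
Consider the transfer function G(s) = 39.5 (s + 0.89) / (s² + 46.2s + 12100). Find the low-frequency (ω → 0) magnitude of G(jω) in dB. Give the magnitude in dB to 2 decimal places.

G(0) = 39.5 × 0.89 / 12100 = 0.0029054
20 log₁₀(0.0029054) = -50.736 dB

-50.74 dB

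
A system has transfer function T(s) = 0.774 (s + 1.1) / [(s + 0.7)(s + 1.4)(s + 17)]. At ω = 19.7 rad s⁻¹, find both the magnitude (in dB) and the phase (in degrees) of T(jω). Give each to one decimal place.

|T| = -56.4 dB, ∠T = -136.3 deg

|j19.7 + 1.1| = √(19.7² + 1.1²) = 19.73
|j19.7 + 0.7| = √(19.7² + 0.7²) = 19.71
|j19.7 + 1.4| = √(19.7² + 1.4²) = 19.75
|j19.7 + 17| = √(19.7² + 17²) = 26.02
|T(j19.7)| = 0.774 × 19.73 / (19.71 × 19.75 × 26.02) = 0.0015075
20 log₁₀(0.0015075) = -56.43 dB
∠(j19.7 + 1.1) = arctan(19.7/1.1) = 86.80°
∠(j19.7 + 0.7) = arctan(19.7/0.7) = 87.96°
∠(j19.7 + 1.4) = arctan(19.7/1.4) = 85.94°
∠(j19.7 + 17) = arctan(19.7/17) = 49.21°
∠T(j19.7) = 86.80° − (87.96° + 85.94° + 49.21°) = -136.30°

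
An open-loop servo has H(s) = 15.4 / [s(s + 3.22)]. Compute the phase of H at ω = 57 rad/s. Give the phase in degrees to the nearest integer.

∠(j57 + 3.22) = arctan(57/3.22) = 86.77°
∠(j57) = 90.00°
∠H(j57) = − (86.77° + 90.00°) = -176.77°

-177°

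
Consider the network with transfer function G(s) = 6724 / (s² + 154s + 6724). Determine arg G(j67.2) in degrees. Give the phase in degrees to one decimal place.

∠[(j67.2)² + 154(j67.2) + 6724] = ∠[2208.2 + j10349] = 77.96°
∠G(j67.2) = −77.96° = -77.96°

-78.0°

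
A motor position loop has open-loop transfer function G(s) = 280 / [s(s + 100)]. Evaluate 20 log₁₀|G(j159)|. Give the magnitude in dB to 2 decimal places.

-40.56 dB

|j159 + 100| = √(159² + 100²) = 187.8
|j159| = 159
|G(j159)| = 280 / (187.8 × 159) = 0.0093754
20 log₁₀(0.0093754) = -40.560 dB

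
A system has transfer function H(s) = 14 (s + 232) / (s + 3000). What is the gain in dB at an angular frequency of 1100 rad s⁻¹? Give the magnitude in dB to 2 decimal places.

13.85 dB

|j1100 + 232| = √(1100² + 232²) = 1124
|j1100 + 3000| = √(1100² + 3000²) = 3195
|H(j1100)| = 14 × 1124 / 3195 = 4.9256
20 log₁₀(4.9256) = 13.849 dB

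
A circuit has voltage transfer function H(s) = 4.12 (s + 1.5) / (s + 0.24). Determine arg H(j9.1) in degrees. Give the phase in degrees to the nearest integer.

-8 deg

∠(j9.1 + 1.5) = arctan(9.1/1.5) = 80.64°
∠(j9.1 + 0.24) = arctan(9.1/0.24) = 88.49°
∠H(j9.1) = 80.64° − 88.49° = -7.85°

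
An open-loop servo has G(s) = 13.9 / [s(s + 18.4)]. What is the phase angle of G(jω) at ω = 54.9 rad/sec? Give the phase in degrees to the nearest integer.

-161°

∠(j54.9 + 18.4) = arctan(54.9/18.4) = 71.47°
∠(j54.9) = 90.00°
∠G(j54.9) = − (71.47° + 90.00°) = -161.47°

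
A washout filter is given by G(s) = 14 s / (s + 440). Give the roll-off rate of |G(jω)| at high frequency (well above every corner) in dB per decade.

0 dB/decade

With 1 zero and 1 pole, the high-frequency asymptotic slope is 20 × (1 − 1) = 0 dB/decade.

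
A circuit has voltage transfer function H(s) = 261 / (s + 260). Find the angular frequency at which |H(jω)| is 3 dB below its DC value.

For a single-pole low-pass, the −3 dB point is at the pole: ω = 260 rad/s.

260 rad/s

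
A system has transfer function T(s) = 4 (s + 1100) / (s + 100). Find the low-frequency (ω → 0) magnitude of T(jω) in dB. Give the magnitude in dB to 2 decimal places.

T(0) = 4 × 1100 / 100 = 44
20 log₁₀(44) = 32.869 dB

32.87 dB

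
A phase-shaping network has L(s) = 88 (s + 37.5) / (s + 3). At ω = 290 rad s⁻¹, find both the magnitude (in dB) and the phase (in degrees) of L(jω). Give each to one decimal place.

|j290 + 37.5| = √(290² + 37.5²) = 292.4
|j290 + 3| = √(290² + 3²) = 290
|L(j290)| = 88 × 292.4 / 290 = 88.728
20 log₁₀(88.728) = 38.96 dB
∠(j290 + 37.5) = arctan(290/37.5) = 82.63°
∠(j290 + 3) = arctan(290/3) = 89.41°
∠L(j290) = 82.63° − 89.41° = -6.78°

|L| = 39.0 dB, ∠L = -6.8 deg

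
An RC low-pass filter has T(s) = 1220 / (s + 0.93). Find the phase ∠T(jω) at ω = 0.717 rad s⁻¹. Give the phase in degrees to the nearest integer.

∠(j0.717 + 0.93) = arctan(0.717/0.93) = 37.63°
∠T(j0.717) = −37.63° = -37.63°

-38 deg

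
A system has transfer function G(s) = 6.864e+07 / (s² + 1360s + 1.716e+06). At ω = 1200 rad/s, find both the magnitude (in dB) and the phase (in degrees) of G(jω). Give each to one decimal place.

|G| = 32.4 dB, ∠G = -80.4 deg

|(j1200)² + 1360(j1200) + 1.716e+06| = |2.76e+05 + j1.632e+06| = 1.655e+06
|G(j1200)| = 6.864e+07 / 1.655e+06 = 41.47
20 log₁₀(41.47) = 32.35 dB
∠[(j1200)² + 1360(j1200) + 1.716e+06] = ∠[2.76e+05 + j1.632e+06] = 80.40°
∠G(j1200) = −80.40° = -80.40°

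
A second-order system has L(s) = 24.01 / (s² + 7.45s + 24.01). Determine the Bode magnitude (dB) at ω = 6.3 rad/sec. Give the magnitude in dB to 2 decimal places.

|(j6.3)² + 7.45(j6.3) + 24.01| = |-15.68 + j46.935| = 49.48
|L(j6.3)| = 24.01 / 49.48 = 0.4852
20 log₁₀(0.4852) = -6.282 dB

-6.28 dB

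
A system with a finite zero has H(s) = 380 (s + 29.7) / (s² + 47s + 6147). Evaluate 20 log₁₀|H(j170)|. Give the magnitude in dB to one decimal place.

8.7 dB

|j170 + 29.7| = √(170² + 29.7²) = 172.6
|(j170)² + 47(j170) + 6147| = |-22753 + j7990| = 2.412e+04
|H(j170)| = 380 × 172.6 / 2.412e+04 = 2.7194
20 log₁₀(2.7194) = 8.69 dB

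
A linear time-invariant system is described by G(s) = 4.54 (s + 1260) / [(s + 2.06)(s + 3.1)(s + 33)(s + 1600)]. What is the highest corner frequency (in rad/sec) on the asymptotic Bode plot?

Break frequencies occur at each pole and zero magnitude: 2.06 rad/sec, 3.1 rad/sec, 33 rad/sec, 1260 rad/sec, 1600 rad/sec.
The highest is 1600 rad/sec.

1600 rad/sec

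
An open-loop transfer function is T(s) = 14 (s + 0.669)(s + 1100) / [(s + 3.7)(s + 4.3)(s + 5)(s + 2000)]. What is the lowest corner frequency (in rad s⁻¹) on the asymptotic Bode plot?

Break frequencies occur at each pole and zero magnitude: 0.669 rad s⁻¹, 3.7 rad s⁻¹, 4.3 rad s⁻¹, 5 rad s⁻¹, 1100 rad s⁻¹, 2000 rad s⁻¹.
The lowest is 0.669 rad s⁻¹.

0.669 rad s⁻¹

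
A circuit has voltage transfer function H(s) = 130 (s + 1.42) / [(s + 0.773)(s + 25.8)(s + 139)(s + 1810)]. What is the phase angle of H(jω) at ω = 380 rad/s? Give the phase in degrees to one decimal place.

-168.0°

∠(j380 + 1.42) = arctan(380/1.42) = 89.79°
∠(j380 + 0.773) = arctan(380/0.773) = 89.88°
∠(j380 + 25.8) = arctan(380/25.8) = 86.12°
∠(j380 + 139) = arctan(380/139) = 69.91°
∠(j380 + 1810) = arctan(380/1810) = 11.86°
∠H(j380) = 89.79° − (89.88° + 86.12° + 69.91° + 11.86°) = -167.98°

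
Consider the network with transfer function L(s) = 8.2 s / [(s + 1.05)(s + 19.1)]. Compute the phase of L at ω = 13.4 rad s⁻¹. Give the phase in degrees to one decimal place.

-30.6°

∠(j13.4) = 90.00°
∠(j13.4 + 1.05) = arctan(13.4/1.05) = 85.52°
∠(j13.4 + 19.1) = arctan(13.4/19.1) = 35.05°
∠L(j13.4) = 90.00° − (85.52° + 35.05°) = -30.57°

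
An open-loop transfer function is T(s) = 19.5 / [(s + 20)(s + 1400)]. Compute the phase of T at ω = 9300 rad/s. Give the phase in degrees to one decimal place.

∠(j9300 + 20) = arctan(9300/20) = 89.88°
∠(j9300 + 1400) = arctan(9300/1400) = 81.44°
∠T(j9300) = − (89.88° + 81.44°) = -171.32°

-171.3°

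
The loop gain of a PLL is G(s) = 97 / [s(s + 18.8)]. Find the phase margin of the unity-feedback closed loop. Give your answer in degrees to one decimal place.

75.1°

Gain crossover: |G(jω)| = 1 at ω ≈ 4.99 rad s⁻¹.
∠G(j4.99) = −90° − arctan(4.99/18.8) ≈ -104.86°
PM = 180° + (-104.86°) = 75.14°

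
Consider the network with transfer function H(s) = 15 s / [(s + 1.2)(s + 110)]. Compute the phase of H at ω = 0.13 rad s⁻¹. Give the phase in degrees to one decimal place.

83.7 deg

∠(j0.13) = 90.00°
∠(j0.13 + 1.2) = arctan(0.13/1.2) = 6.18°
∠(j0.13 + 110) = arctan(0.13/110) = 0.07°
∠H(j0.13) = 90.00° − (6.18° + 0.07°) = 83.75°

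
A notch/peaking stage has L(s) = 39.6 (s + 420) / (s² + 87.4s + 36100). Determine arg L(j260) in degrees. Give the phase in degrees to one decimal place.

-112.4°

∠(j260 + 420) = arctan(260/420) = 31.76°
∠[(j260)² + 87.4(j260) + 36100] = ∠[-31500 + j22724] = 144.19°
∠L(j260) = 31.76° − 144.19° = -112.43°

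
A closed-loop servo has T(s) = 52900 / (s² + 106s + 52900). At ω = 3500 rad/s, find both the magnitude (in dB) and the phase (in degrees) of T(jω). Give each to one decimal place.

|T| = -47.3 dB, ∠T = -178.3°

|(j3500)² + 106(j3500) + 52900| = |-1.2197e+07 + j3.71e+05| = 1.22e+07
|T(j3500)| = 52900 / 1.22e+07 = 0.0043351
20 log₁₀(0.0043351) = -47.26 dB
∠[(j3500)² + 106(j3500) + 52900] = ∠[-1.2197e+07 + j3.71e+05] = 178.26°
∠T(j3500) = −178.26° = -178.26°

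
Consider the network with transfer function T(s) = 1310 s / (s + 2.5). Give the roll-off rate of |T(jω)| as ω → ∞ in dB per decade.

With 1 zero and 1 pole, the high-frequency asymptotic slope is 20 × (1 − 1) = 0 dB/decade.

0 dB/decade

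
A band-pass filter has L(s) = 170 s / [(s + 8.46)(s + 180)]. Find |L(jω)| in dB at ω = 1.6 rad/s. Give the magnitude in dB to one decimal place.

-15.1 dB

|j1.6| = 1.6
|j1.6 + 8.46| = √(1.6² + 8.46²) = 8.61
|j1.6 + 180| = √(1.6² + 180²) = 180
|L(j1.6)| = 170 × 1.6 / (8.61 × 180) = 0.1755
20 log₁₀(0.1755) = -15.11 dB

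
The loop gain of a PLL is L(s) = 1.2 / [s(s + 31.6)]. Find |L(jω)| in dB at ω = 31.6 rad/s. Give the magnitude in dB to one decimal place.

-61.4 dB

|j31.6 + 31.6| = √(31.6² + 31.6²) = 44.69
|j31.6| = 31.6
|L(j31.6)| = 1.2 / (44.69 × 31.6) = 0.00084975
20 log₁₀(0.00084975) = -61.41 dB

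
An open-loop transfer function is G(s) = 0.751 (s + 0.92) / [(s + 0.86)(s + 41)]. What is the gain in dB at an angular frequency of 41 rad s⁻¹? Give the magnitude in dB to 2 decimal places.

-37.75 dB

|j41 + 0.92| = √(41² + 0.92²) = 41.01
|j41 + 0.86| = √(41² + 0.86²) = 41.01
|j41 + 41| = √(41² + 41²) = 57.98
|G(j41)| = 0.751 × 41.01 / (41.01 × 57.98) = 0.012953
20 log₁₀(0.012953) = -37.753 dB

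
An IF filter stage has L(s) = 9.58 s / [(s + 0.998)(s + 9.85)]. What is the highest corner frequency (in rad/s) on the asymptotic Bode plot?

9.85 rad/s

Break frequencies occur at each pole and zero magnitude: 0.998 rad/s, 9.85 rad/s.
The highest is 9.85 rad/s.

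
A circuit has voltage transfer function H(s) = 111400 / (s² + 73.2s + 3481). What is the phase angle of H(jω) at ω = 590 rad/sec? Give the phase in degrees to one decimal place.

-172.9°

∠[(j590)² + 73.2(j590) + 3481] = ∠[-3.4462e+05 + j43188] = 172.86°
∠H(j590) = −172.86° = -172.86°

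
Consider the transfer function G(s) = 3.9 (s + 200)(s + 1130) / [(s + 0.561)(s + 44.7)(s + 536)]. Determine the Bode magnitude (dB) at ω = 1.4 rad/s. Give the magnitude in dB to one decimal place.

|j1.4 + 200| = √(1.4² + 200²) = 200
|j1.4 + 1130| = √(1.4² + 1130²) = 1130
|j1.4 + 0.561| = √(1.4² + 0.561²) = 1.508
|j1.4 + 44.7| = √(1.4² + 44.7²) = 44.72
|j1.4 + 536| = √(1.4² + 536²) = 536
|G(j1.4)| = 3.9 × 200 × 1130 / (1.508 × 44.72 × 536) = 24.38
20 log₁₀(24.38) = 27.74 dB

27.7 dB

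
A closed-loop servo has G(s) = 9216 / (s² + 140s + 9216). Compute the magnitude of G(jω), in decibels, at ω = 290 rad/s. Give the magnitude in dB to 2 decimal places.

-19.32 dB

|(j290)² + 140(j290) + 9216| = |-74884 + j40600| = 8.518e+04
|G(j290)| = 9216 / 8.518e+04 = 0.10819
20 log₁₀(0.10819) = -19.316 dB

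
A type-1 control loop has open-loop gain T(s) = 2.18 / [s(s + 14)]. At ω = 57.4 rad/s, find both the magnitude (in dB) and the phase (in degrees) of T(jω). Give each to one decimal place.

|T| = -63.8 dB, ∠T = -166.3 deg

|j57.4 + 14| = √(57.4² + 14²) = 59.08
|j57.4| = 57.4
|T(j57.4)| = 2.18 / (59.08 × 57.4) = 0.00064281
20 log₁₀(0.00064281) = -63.84 dB
∠(j57.4 + 14) = arctan(57.4/14) = 76.29°
∠(j57.4) = 90.00°
∠T(j57.4) = − (76.29° + 90.00°) = -166.29°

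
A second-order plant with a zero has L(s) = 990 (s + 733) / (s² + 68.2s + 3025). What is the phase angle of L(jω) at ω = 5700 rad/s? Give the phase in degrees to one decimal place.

∠(j5700 + 733) = arctan(5700/733) = 82.67°
∠[(j5700)² + 68.2(j5700) + 3025] = ∠[-3.2487e+07 + j3.8874e+05] = 179.31°
∠L(j5700) = 82.67° − 179.31° = -96.64°

-96.6 deg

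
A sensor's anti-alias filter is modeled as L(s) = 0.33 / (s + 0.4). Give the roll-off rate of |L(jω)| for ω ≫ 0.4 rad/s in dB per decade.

With 0 zeros and 1 pole, the high-frequency asymptotic slope is 20 × (0 − 1) = -20 dB/decade.

-20 dB/decade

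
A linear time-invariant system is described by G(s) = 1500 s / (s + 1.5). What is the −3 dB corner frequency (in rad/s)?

For a single-pole high-pass, the −3 dB point is at the pole: ω = 1.5 rad/s.

1.5 rad/s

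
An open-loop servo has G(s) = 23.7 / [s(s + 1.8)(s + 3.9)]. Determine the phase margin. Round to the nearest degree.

15 deg

Gain crossover: |G(jω)| = 1 at ω ≈ 2.01 rad/s.
∠G(j2.01) = −90° − arctan(2.01/1.8) − arctan(2.01/3.9) ≈ -165.30°
PM = 180° + (-165.30°) = 14.70°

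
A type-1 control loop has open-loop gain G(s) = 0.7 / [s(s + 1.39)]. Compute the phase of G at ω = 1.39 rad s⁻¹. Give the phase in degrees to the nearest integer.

-135 deg

∠(j1.39 + 1.39) = arctan(1.39/1.39) = 45.00°
∠(j1.39) = 90.00°
∠G(j1.39) = − (45.00° + 90.00°) = -135.00°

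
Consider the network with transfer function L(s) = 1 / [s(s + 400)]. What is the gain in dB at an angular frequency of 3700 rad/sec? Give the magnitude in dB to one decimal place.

|j3700 + 400| = √(3700² + 400²) = 3722
|j3700| = 3700
|L(j3700)| = 1 / (3722 × 3700) = 7.2623e-08
20 log₁₀(7.2623e-08) = -142.78 dB

-142.8 dB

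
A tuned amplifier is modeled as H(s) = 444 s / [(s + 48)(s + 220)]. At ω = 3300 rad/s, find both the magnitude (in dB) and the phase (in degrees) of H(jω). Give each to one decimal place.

|j3300| = 3300
|j3300 + 48| = √(3300² + 48²) = 3300
|j3300 + 220| = √(3300² + 220²) = 3307
|H(j3300)| = 444 × 3300 / (3300 × 3307) = 0.13423
20 log₁₀(0.13423) = -17.44 dB
∠(j3300) = 90.00°
∠(j3300 + 48) = arctan(3300/48) = 89.17°
∠(j3300 + 220) = arctan(3300/220) = 86.19°
∠H(j3300) = 90.00° − (89.17° + 86.19°) = -85.35°

|H| = -17.4 dB, ∠H = -85.4°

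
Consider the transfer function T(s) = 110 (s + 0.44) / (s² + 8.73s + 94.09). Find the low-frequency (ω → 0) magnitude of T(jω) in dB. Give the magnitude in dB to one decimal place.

T(0) = 110 × 0.44 / 94.09 = 0.5144
20 log₁₀(0.5144) = -5.77 dB

-5.8 dB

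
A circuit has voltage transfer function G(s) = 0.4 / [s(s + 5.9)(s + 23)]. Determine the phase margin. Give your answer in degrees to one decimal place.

Gain crossover: |G(jω)| = 1 at ω ≈ 0.00295 rad/sec.
∠G(j0.00295) = −90° − arctan(0.00295/5.9) − arctan(0.00295/23) ≈ -90.04°
PM = 180° + (-90.04°) = 89.96°

90.0°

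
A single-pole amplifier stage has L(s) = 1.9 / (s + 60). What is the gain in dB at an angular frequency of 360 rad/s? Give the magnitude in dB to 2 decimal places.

|j360 + 60| = √(360² + 60²) = 365
|L(j360)| = 1.9 / 365 = 0.005206
20 log₁₀(0.005206) = -45.670 dB

-45.67 dB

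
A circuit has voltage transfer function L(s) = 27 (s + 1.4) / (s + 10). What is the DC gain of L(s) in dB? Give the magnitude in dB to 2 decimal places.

L(0) = 27 × 1.4 / 10 = 3.78
20 log₁₀(3.78) = 11.550 dB

11.55 dB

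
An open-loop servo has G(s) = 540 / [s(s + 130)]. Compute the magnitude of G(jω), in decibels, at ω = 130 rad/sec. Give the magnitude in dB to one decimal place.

-32.9 dB

|j130 + 130| = √(130² + 130²) = 183.8
|j130| = 130
|G(j130)| = 540 / (183.8 × 130) = 0.022594
20 log₁₀(0.022594) = -32.92 dB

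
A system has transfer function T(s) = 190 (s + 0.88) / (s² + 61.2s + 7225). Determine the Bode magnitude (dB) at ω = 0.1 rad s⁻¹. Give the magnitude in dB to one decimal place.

-32.7 dB

|j0.1 + 0.88| = √(0.1² + 0.88²) = 0.8857
|(j0.1)² + 61.2(j0.1) + 7225| = |7225 + j6.12| = 7225
|T(j0.1)| = 190 × 0.8857 / 7225 = 0.023291
20 log₁₀(0.023291) = -32.66 dB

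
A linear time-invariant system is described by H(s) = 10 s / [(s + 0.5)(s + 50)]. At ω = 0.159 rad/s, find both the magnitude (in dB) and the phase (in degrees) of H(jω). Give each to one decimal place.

|H| = -24.3 dB, ∠H = 72.2°

|j0.159| = 0.159
|j0.159 + 0.5| = √(0.159² + 0.5²) = 0.5247
|j0.159 + 50| = √(0.159² + 50²) = 50
|H(j0.159)| = 10 × 0.159 / (0.5247 × 50) = 0.060609
20 log₁₀(0.060609) = -24.35 dB
∠(j0.159) = 90.00°
∠(j0.159 + 0.5) = arctan(0.159/0.5) = 17.64°
∠(j0.159 + 50) = arctan(0.159/50) = 0.18°
∠H(j0.159) = 90.00° − (17.64° + 0.18°) = 72.18°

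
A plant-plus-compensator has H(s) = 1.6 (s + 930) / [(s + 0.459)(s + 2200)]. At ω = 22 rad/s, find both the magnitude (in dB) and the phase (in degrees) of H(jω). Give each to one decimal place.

|H| = -30.2 dB, ∠H = -88.0°

|j22 + 930| = √(22² + 930²) = 930.3
|j22 + 0.459| = √(22² + 0.459²) = 22
|j22 + 2200| = √(22² + 2200²) = 2200
|H(j22)| = 1.6 × 930.3 / (22 × 2200) = 0.030744
20 log₁₀(0.030744) = -30.24 dB
∠(j22 + 930) = arctan(22/930) = 1.36°
∠(j22 + 0.459) = arctan(22/0.459) = 88.80°
∠(j22 + 2200) = arctan(22/2200) = 0.57°
∠H(j22) = 1.36° − (88.80° + 0.57°) = -88.02°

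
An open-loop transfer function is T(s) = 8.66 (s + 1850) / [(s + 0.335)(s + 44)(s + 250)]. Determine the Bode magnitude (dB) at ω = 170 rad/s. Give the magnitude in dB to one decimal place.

-55.0 dB

|j170 + 1850| = √(170² + 1850²) = 1858
|j170 + 0.335| = √(170² + 0.335²) = 170
|j170 + 44| = √(170² + 44²) = 175.6
|j170 + 250| = √(170² + 250²) = 302.3
|T(j170)| = 8.66 × 1858 / (170 × 175.6 × 302.3) = 0.0017826
20 log₁₀(0.0017826) = -54.98 dB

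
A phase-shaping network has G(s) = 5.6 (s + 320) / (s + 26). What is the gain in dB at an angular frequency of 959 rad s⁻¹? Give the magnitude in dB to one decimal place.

|j959 + 320| = √(959² + 320²) = 1011
|j959 + 26| = √(959² + 26²) = 959.4
|G(j959)| = 5.6 × 1011 / 959.4 = 5.9014
20 log₁₀(5.9014) = 15.42 dB

15.4 dB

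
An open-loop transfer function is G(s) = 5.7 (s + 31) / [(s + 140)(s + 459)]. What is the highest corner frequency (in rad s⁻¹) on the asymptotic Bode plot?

Break frequencies occur at each pole and zero magnitude: 31 rad s⁻¹, 140 rad s⁻¹, 459 rad s⁻¹.
The highest is 459 rad s⁻¹.

459 rad s⁻¹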